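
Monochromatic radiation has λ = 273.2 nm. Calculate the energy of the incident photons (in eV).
4.5382 eV

Using E = hf = hc/λ:

E = hc/λ = (6.626×10⁻³⁴ J·s)(3×10⁸ m/s) / (273.2×10⁻⁹ m)
E = 4.5382 eV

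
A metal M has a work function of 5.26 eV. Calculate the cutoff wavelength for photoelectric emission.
235.71 nm

The threshold wavelength is when the photon energy equals the work function:
hc/λ₀ = φ

Solving for λ₀:
λ₀ = hc/φ = (6.626×10⁻³⁴ J·s)(3×10⁸ m/s) / (5.26 eV × 1.602×10⁻¹⁹ J/eV)
λ₀ = 235.71 nm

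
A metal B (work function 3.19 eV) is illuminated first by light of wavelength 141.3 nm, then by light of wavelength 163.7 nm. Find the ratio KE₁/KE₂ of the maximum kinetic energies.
1.2739

Using Einstein's equation: KE_max = hc/λ - φ

For λ₁ = 141.3 nm:
E₁ = hc/λ₁ = 8.7745 eV
KE₁ = E₁ - φ = 8.7745 - 3.19 = 5.5845 eV

For λ₂ = 163.7 nm:
E₂ = hc/λ₂ = 7.5739 eV
KE₂ = E₂ - φ = 7.5739 - 3.19 = 4.3839 eV

Ratio: KE₁/KE₂ = 5.5845/4.3839 = 1.2739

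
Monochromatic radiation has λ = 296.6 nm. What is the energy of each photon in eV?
4.1802 eV

Using E = hf = hc/λ:

E = hc/λ = (6.626×10⁻³⁴ J·s)(3×10⁸ m/s) / (296.6×10⁻⁹ m)
E = 4.1802 eV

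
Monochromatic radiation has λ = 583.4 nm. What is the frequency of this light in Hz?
5.1387e+14 Hz

Using the wave equation: c = fλ

Solving for frequency:
f = c/λ = (3×10⁸ m/s) / (583.4×10⁻⁹ m)
f = 5.1387e+14 Hz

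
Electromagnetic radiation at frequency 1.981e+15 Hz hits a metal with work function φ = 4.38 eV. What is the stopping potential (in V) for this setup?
3.8128 V

The stopping potential V_s satisfies: eV_s = KE_max

First, find KE_max using Einstein's equation:
E_photon = hf = (6.626×10⁻³⁴ J·s)(1.981e+15 Hz) = 8.1928 eV
KE_max = E_photon - φ = 8.1928 - 4.38 = 3.8128 eV

Since eV_s = KE_max:
V_s = KE_max/e = 3.8128 V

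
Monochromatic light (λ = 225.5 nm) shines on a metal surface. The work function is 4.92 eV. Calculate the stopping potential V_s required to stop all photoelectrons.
0.5782 V

The stopping potential V_s satisfies: eV_s = KE_max

First, find KE_max using Einstein's equation:
E_photon = hc/λ = 5.4982 eV
KE_max = E_photon - φ = 5.4982 - 4.92 = 0.5782 eV

Since eV_s = KE_max:
V_s = KE_max/e = 0.5782 V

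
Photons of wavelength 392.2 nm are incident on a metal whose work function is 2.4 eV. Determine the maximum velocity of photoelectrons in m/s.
5.1747e+05 m/s

First, find the maximum kinetic energy:
E_photon = hc/λ = 3.1612 eV
KE_max = E_photon - φ = 3.1612 - 2.4 = 0.7612 eV

Convert to Joules: KE_max = 0.7612 × 1.602×10⁻¹⁹ J = 1.2197e-19 J

Then use KE = ½mv² to find velocity:
v = √(2·KE/m) = √(2 × 1.2197e-19 J / 9.109e-31 kg)
v = 5.1747e+05 m/s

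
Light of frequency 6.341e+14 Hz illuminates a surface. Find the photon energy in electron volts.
2.6224 eV

Using E = hf:

E = hf = (6.626×10⁻³⁴ J·s)(6.341e+14 Hz)
E = 2.6224 eV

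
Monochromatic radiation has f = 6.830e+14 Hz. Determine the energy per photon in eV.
2.8247 eV

Using E = hf:

E = hf = (6.626×10⁻³⁴ J·s)(6.830e+14 Hz)
E = 2.8247 eV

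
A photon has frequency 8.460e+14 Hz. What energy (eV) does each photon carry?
3.4988 eV

Using E = hf:

E = hf = (6.626×10⁻³⁴ J·s)(8.460e+14 Hz)
E = 3.4988 eV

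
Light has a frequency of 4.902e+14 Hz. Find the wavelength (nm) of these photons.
611.57 nm

Using the wave equation: c = fλ

Solving for wavelength:
λ = c/f = (3×10⁸ m/s) / (4.902e+14 Hz)
λ = 611.57 nm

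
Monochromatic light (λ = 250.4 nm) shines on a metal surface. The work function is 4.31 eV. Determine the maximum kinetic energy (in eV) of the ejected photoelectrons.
0.6414 eV

Using Einstein's photoelectric equation: KE_max = hf - φ = hc/λ - φ

First, calculate the photon energy:
E_photon = hc/λ = (6.626×10⁻³⁴ J·s)(3×10⁸ m/s) / (250.4×10⁻⁹ m)
E_photon = 4.9514 eV

Then, the maximum kinetic energy:
KE_max = E_photon - φ = 4.9514 eV - 4.31 eV = 0.6414 eV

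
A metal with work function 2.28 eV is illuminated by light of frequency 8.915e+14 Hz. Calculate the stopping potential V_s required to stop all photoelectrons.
1.4069 V

The stopping potential V_s satisfies: eV_s = KE_max

First, find KE_max using Einstein's equation:
E_photon = hf = (6.626×10⁻³⁴ J·s)(8.915e+14 Hz) = 3.6869 eV
KE_max = E_photon - φ = 3.6869 - 2.28 = 1.4069 eV

Since eV_s = KE_max:
V_s = KE_max/e = 1.4069 V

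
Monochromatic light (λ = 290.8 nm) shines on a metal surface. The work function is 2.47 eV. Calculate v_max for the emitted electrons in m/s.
7.9430e+05 m/s

First, find the maximum kinetic energy:
E_photon = hc/λ = 4.2636 eV
KE_max = E_photon - φ = 4.2636 - 2.47 = 1.7936 eV

Convert to Joules: KE_max = 1.7936 × 1.602×10⁻¹⁹ J = 2.8736e-19 J

Then use KE = ½mv² to find velocity:
v = √(2·KE/m) = √(2 × 2.8736e-19 J / 9.109e-31 kg)
v = 7.9430e+05 m/s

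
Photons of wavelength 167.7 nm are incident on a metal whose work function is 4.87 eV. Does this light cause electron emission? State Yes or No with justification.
Yes

For photoemission, the photon energy must exceed the work function.

Photon energy: E = hc/λ = 7.3932 eV
Work function: φ = 4.87 eV

Since E_photon (7.3932 eV) > φ (4.87 eV), photoemission WILL occur.
The threshold wavelength is λ₀ = hc/φ = 254.6 nm.
Since 167.7 nm < 254.6 nm, the light has sufficient energy.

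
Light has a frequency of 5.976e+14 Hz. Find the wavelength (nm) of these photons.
501.66 nm

Using the wave equation: c = fλ

Solving for wavelength:
λ = c/f = (3×10⁸ m/s) / (5.976e+14 Hz)
λ = 501.66 nm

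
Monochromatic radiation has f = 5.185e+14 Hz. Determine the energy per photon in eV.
2.1443 eV

Using E = hf:

E = hf = (6.626×10⁻³⁴ J·s)(5.185e+14 Hz)
E = 2.1443 eV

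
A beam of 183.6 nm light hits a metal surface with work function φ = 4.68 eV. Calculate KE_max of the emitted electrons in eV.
2.0730 eV

Using Einstein's photoelectric equation: KE_max = hf - φ = hc/λ - φ

First, calculate the photon energy:
E_photon = hc/λ = (6.626×10⁻³⁴ J·s)(3×10⁸ m/s) / (183.6×10⁻⁹ m)
E_photon = 6.7530 eV

Then, the maximum kinetic energy:
KE_max = E_photon - φ = 6.7530 eV - 4.68 eV = 2.0730 eV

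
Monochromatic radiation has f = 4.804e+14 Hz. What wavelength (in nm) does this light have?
624.05 nm

Using the wave equation: c = fλ

Solving for wavelength:
λ = c/f = (3×10⁸ m/s) / (4.804e+14 Hz)
λ = 624.05 nm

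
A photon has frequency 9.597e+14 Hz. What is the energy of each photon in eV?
3.9690 eV

Using E = hf:

E = hf = (6.626×10⁻³⁴ J·s)(9.597e+14 Hz)
E = 3.9690 eV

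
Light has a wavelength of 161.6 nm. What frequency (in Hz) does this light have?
1.8552e+15 Hz

Using the wave equation: c = fλ

Solving for frequency:
f = c/λ = (3×10⁸ m/s) / (161.6×10⁻⁹ m)
f = 1.8552e+15 Hz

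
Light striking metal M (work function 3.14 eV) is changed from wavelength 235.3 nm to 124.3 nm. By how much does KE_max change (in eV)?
4.7054 eV

Using Einstein's equation: KE_max = hc/λ - φ

For λ₁ = 235.3 nm:
KE₁ = hc/λ₁ - φ = 5.2692 - 3.14 = 2.1292 eV

For λ₂ = 124.3 nm:
KE₂ = hc/λ₂ - φ = 9.9746 - 3.14 = 6.8346 eV

Change in KE:
ΔKE = KE₂ - KE₁ = 6.8346 - 2.1292 = 4.7054 eV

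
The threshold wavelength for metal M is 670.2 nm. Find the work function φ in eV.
1.85 eV

At the threshold wavelength, photon energy equals work function:
φ = hc/λ₀

Calculating:
φ = (6.626×10⁻³⁴ J·s)(3×10⁸ m/s) / (670.2×10⁻⁹ m)
φ = 1.85 eV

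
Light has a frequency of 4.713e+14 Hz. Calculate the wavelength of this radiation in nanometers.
636.10 nm

Using the wave equation: c = fλ

Solving for wavelength:
λ = c/f = (3×10⁸ m/s) / (4.713e+14 Hz)
λ = 636.10 nm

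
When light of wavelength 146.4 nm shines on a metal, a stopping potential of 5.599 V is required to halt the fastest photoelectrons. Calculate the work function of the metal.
2.87 eV

The stopping potential gives the maximum kinetic energy: KE_max = eV_s = 5.599 eV

From Einstein's photoelectric equation: KE_max = hc/λ - φ
Rearranging: φ = hc/λ - KE_max

Calculate photon energy:
E_photon = hc/λ = (6.626×10⁻³⁴ J·s)(3×10⁸ m/s) / (146.4×10⁻⁹ m) = 8.4689 eV

Therefore:
φ = 8.4689 - 5.599 = 2.87 eV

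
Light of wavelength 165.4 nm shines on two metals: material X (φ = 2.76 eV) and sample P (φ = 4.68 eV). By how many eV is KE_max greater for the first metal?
1.9200 eV

Using KE_max = hc/λ - φ for each metal:

Photon energy: E = hc/λ = 7.4960 eV

For material X (φ₁ = 2.76 eV):
KE₁ = E - φ₁ = 7.4960 - 2.76 = 4.7360 eV

For sample P (φ₂ = 4.68 eV):
KE₂ = E - φ₂ = 7.4960 - 4.68 = 2.8160 eV

Difference:
ΔKE = KE₁ - KE₂ = 4.7360 - 2.8160 = 1.9200 eV

Note: The difference equals the difference in work functions: 4.68 - 2.76 = 1.92 eV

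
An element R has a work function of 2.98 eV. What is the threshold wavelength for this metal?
416.05 nm

The threshold wavelength is when the photon energy equals the work function:
hc/λ₀ = φ

Solving for λ₀:
λ₀ = hc/φ = (6.626×10⁻³⁴ J·s)(3×10⁸ m/s) / (2.98 eV × 1.602×10⁻¹⁹ J/eV)
λ₀ = 416.05 nm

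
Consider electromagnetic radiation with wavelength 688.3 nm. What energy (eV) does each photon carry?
1.8013 eV

Using E = hf = hc/λ:

E = hc/λ = (6.626×10⁻³⁴ J·s)(3×10⁸ m/s) / (688.3×10⁻⁹ m)
E = 1.8013 eV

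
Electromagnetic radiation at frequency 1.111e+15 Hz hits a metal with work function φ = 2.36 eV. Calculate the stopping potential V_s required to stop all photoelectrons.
2.2347 V

The stopping potential V_s satisfies: eV_s = KE_max

First, find KE_max using Einstein's equation:
E_photon = hf = (6.626×10⁻³⁴ J·s)(1.111e+15 Hz) = 4.5947 eV
KE_max = E_photon - φ = 4.5947 - 2.36 = 2.2347 eV

Since eV_s = KE_max:
V_s = KE_max/e = 2.2347 V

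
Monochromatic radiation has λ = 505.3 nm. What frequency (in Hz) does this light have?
5.9330e+14 Hz

Using the wave equation: c = fλ

Solving for frequency:
f = c/λ = (3×10⁸ m/s) / (505.3×10⁻⁹ m)
f = 5.9330e+14 Hz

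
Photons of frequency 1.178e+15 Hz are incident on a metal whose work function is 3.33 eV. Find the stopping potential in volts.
1.5418 V

The stopping potential V_s satisfies: eV_s = KE_max

First, find KE_max using Einstein's equation:
E_photon = hf = (6.626×10⁻³⁴ J·s)(1.178e+15 Hz) = 4.8718 eV
KE_max = E_photon - φ = 4.8718 - 3.33 = 1.5418 eV

Since eV_s = KE_max:
V_s = KE_max/e = 1.5418 V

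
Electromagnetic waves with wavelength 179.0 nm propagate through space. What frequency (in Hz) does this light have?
1.6748e+15 Hz

Using the wave equation: c = fλ

Solving for frequency:
f = c/λ = (3×10⁸ m/s) / (179.0×10⁻⁹ m)
f = 1.6748e+15 Hz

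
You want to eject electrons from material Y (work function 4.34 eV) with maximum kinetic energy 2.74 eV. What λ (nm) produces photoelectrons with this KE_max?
175.12 nm

From Einstein's equation: KE_max = hc/λ - φ

Rearranging for λ:
hc/λ = KE_max + φ
λ = hc/(KE_max + φ)

Required photon energy:
E_photon = KE_max + φ = 2.74 + 4.34 = 7.08 eV

Required wavelength:
λ = hc/E_photon = (6.626×10⁻³⁴)(3×10⁸) / (7.08 × 1.602×10⁻¹⁹)
λ = 175.12 nm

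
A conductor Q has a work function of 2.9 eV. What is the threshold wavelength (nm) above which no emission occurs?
427.53 nm

The threshold wavelength is when the photon energy equals the work function:
hc/λ₀ = φ

Solving for λ₀:
λ₀ = hc/φ = (6.626×10⁻³⁴ J·s)(3×10⁸ m/s) / (2.9 eV × 1.602×10⁻¹⁹ J/eV)
λ₀ = 427.53 nm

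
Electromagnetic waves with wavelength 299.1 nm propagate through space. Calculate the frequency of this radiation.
1.0023e+15 Hz

Using the wave equation: c = fλ

Solving for frequency:
f = c/λ = (3×10⁸ m/s) / (299.1×10⁻⁹ m)
f = 1.0023e+15 Hz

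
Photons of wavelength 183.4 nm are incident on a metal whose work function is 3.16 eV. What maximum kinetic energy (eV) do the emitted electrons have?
3.6003 eV

Using Einstein's photoelectric equation: KE_max = hf - φ = hc/λ - φ

First, calculate the photon energy:
E_photon = hc/λ = (6.626×10⁻³⁴ J·s)(3×10⁸ m/s) / (183.4×10⁻⁹ m)
E_photon = 6.7603 eV

Then, the maximum kinetic energy:
KE_max = E_photon - φ = 6.7603 eV - 3.16 eV = 3.6003 eV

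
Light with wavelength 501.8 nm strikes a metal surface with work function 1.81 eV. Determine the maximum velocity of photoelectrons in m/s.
4.8212e+05 m/s

First, find the maximum kinetic energy:
E_photon = hc/λ = 2.4708 eV
KE_max = E_photon - φ = 2.4708 - 1.81 = 0.6608 eV

Convert to Joules: KE_max = 0.6608 × 1.602×10⁻¹⁹ J = 1.0587e-19 J

Then use KE = ½mv² to find velocity:
v = √(2·KE/m) = √(2 × 1.0587e-19 J / 9.109e-31 kg)
v = 4.8212e+05 m/s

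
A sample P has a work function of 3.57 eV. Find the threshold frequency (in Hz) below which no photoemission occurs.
8.6322e+14 Hz

The threshold frequency is when the photon energy equals the work function:
hf₀ = φ

Solving for f₀:
f₀ = φ/h = (3.57 eV × 1.602×10⁻¹⁹ J/eV) / (6.626×10⁻³⁴ J·s)
f₀ = 8.6322e+14 Hz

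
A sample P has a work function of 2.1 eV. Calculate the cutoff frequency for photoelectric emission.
5.0778e+14 Hz

The threshold frequency is when the photon energy equals the work function:
hf₀ = φ

Solving for f₀:
f₀ = φ/h = (2.1 eV × 1.602×10⁻¹⁹ J/eV) / (6.626×10⁻³⁴ J·s)
f₀ = 5.0778e+14 Hz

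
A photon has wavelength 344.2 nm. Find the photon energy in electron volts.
3.6021 eV

Using E = hf = hc/λ:

E = hc/λ = (6.626×10⁻³⁴ J·s)(3×10⁸ m/s) / (344.2×10⁻⁹ m)
E = 3.6021 eV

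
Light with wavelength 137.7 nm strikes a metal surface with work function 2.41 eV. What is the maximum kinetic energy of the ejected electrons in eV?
6.5939 eV

Using Einstein's photoelectric equation: KE_max = hf - φ = hc/λ - φ

First, calculate the photon energy:
E_photon = hc/λ = (6.626×10⁻³⁴ J·s)(3×10⁸ m/s) / (137.7×10⁻⁹ m)
E_photon = 9.0039 eV

Then, the maximum kinetic energy:
KE_max = E_photon - φ = 9.0039 eV - 2.41 eV = 6.5939 eV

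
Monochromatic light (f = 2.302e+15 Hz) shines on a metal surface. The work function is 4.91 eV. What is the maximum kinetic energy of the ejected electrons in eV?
4.6103 eV

Using Einstein's photoelectric equation: KE_max = hf - φ

First, calculate the photon energy:
E_photon = hf = (6.626×10⁻³⁴ J·s)(2.302e+15 Hz)
E_photon = 9.5203 eV

Then, the maximum kinetic energy:
KE_max = E_photon - φ = 9.5203 eV - 4.91 eV = 4.6103 eV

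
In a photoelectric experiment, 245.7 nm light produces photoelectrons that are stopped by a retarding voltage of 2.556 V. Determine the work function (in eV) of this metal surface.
2.49 eV

The stopping potential gives the maximum kinetic energy: KE_max = eV_s = 2.556 eV

From Einstein's photoelectric equation: KE_max = hc/λ - φ
Rearranging: φ = hc/λ - KE_max

Calculate photon energy:
E_photon = hc/λ = (6.626×10⁻³⁴ J·s)(3×10⁸ m/s) / (245.7×10⁻⁹ m) = 5.0462 eV

Therefore:
φ = 5.0462 - 2.556 = 2.49 eV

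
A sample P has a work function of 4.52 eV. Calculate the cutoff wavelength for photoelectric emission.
274.30 nm

The threshold wavelength is when the photon energy equals the work function:
hc/λ₀ = φ

Solving for λ₀:
λ₀ = hc/φ = (6.626×10⁻³⁴ J·s)(3×10⁸ m/s) / (4.52 eV × 1.602×10⁻¹⁹ J/eV)
λ₀ = 274.30 nm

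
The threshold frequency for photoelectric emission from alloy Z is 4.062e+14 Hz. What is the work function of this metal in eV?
1.68 eV

At the threshold frequency, photon energy equals work function:
φ = hf₀

Calculating:
φ = (6.626×10⁻³⁴ J·s)(4.062e+14 Hz)
φ = 1.68 eV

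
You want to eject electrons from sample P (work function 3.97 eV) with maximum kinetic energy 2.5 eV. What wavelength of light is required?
191.63 nm

From Einstein's equation: KE_max = hc/λ - φ

Rearranging for λ:
hc/λ = KE_max + φ
λ = hc/(KE_max + φ)

Required photon energy:
E_photon = KE_max + φ = 2.5 + 3.97 = 6.47 eV

Required wavelength:
λ = hc/E_photon = (6.626×10⁻³⁴)(3×10⁸) / (6.47 × 1.602×10⁻¹⁹)
λ = 191.63 nm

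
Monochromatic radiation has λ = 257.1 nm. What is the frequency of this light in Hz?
1.1661e+15 Hz

Using the wave equation: c = fλ

Solving for frequency:
f = c/λ = (3×10⁸ m/s) / (257.1×10⁻⁹ m)
f = 1.1661e+15 Hz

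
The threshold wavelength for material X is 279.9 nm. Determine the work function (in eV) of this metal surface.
4.43 eV

At the threshold wavelength, photon energy equals work function:
φ = hc/λ₀

Calculating:
φ = (6.626×10⁻³⁴ J·s)(3×10⁸ m/s) / (279.9×10⁻⁹ m)
φ = 4.43 eV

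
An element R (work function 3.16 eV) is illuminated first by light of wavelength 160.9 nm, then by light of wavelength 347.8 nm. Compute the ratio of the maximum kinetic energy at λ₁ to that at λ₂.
11.2291

Using Einstein's equation: KE_max = hc/λ - φ

For λ₁ = 160.9 nm:
E₁ = hc/λ₁ = 7.7057 eV
KE₁ = E₁ - φ = 7.7057 - 3.16 = 4.5457 eV

For λ₂ = 347.8 nm:
E₂ = hc/λ₂ = 3.5648 eV
KE₂ = E₂ - φ = 3.5648 - 3.16 = 0.4048 eV

Ratio: KE₁/KE₂ = 4.5457/0.4048 = 11.2291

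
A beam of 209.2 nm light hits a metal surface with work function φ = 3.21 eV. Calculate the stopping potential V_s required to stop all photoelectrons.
2.7166 V

The stopping potential V_s satisfies: eV_s = KE_max

First, find KE_max using Einstein's equation:
E_photon = hc/λ = 5.9266 eV
KE_max = E_photon - φ = 5.9266 - 3.21 = 2.7166 eV

Since eV_s = KE_max:
V_s = KE_max/e = 2.7166 V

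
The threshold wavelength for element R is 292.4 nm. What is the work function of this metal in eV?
4.24 eV

At the threshold wavelength, photon energy equals work function:
φ = hc/λ₀

Calculating:
φ = (6.626×10⁻³⁴ J·s)(3×10⁸ m/s) / (292.4×10⁻⁹ m)
φ = 4.24 eV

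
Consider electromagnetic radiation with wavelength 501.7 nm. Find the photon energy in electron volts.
2.4713 eV

Using E = hf = hc/λ:

E = hc/λ = (6.626×10⁻³⁴ J·s)(3×10⁸ m/s) / (501.7×10⁻⁹ m)
E = 2.4713 eV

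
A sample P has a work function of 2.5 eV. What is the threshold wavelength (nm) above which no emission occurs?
495.94 nm

The threshold wavelength is when the photon energy equals the work function:
hc/λ₀ = φ

Solving for λ₀:
λ₀ = hc/φ = (6.626×10⁻³⁴ J·s)(3×10⁸ m/s) / (2.5 eV × 1.602×10⁻¹⁹ J/eV)
λ₀ = 495.94 nm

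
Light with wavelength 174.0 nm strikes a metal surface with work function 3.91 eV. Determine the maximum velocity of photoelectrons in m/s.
1.0635e+06 m/s

First, find the maximum kinetic energy:
E_photon = hc/λ = 7.1255 eV
KE_max = E_photon - φ = 7.1255 - 3.91 = 3.2155 eV

Convert to Joules: KE_max = 3.2155 × 1.602×10⁻¹⁹ J = 5.1518e-19 J

Then use KE = ½mv² to find velocity:
v = √(2·KE/m) = √(2 × 5.1518e-19 J / 9.109e-31 kg)
v = 1.0635e+06 m/s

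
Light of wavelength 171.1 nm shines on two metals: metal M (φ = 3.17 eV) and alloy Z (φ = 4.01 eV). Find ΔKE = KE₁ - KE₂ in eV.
0.8400 eV

Using KE_max = hc/λ - φ for each metal:

Photon energy: E = hc/λ = 7.2463 eV

For metal M (φ₁ = 3.17 eV):
KE₁ = E - φ₁ = 7.2463 - 3.17 = 4.0763 eV

For alloy Z (φ₂ = 4.01 eV):
KE₂ = E - φ₂ = 7.2463 - 4.01 = 3.2363 eV

Difference:
ΔKE = KE₁ - KE₂ = 4.0763 - 3.2363 = 0.8400 eV

Note: The difference equals the difference in work functions: 4.01 - 3.17 = 0.84 eV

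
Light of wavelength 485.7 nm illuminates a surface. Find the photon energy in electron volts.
2.5527 eV

Using E = hf = hc/λ:

E = hc/λ = (6.626×10⁻³⁴ J·s)(3×10⁸ m/s) / (485.7×10⁻⁹ m)
E = 2.5527 eV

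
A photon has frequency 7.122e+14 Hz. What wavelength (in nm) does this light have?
420.94 nm

Using the wave equation: c = fλ

Solving for wavelength:
λ = c/f = (3×10⁸ m/s) / (7.122e+14 Hz)
λ = 420.94 nm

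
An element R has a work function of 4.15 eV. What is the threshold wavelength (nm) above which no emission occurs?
298.76 nm

The threshold wavelength is when the photon energy equals the work function:
hc/λ₀ = φ

Solving for λ₀:
λ₀ = hc/φ = (6.626×10⁻³⁴ J·s)(3×10⁸ m/s) / (4.15 eV × 1.602×10⁻¹⁹ J/eV)
λ₀ = 298.76 nm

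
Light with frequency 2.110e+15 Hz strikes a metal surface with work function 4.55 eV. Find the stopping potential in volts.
4.1763 V

The stopping potential V_s satisfies: eV_s = KE_max

First, find KE_max using Einstein's equation:
E_photon = hf = (6.626×10⁻³⁴ J·s)(2.110e+15 Hz) = 8.7263 eV
KE_max = E_photon - φ = 8.7263 - 4.55 = 4.1763 eV

Since eV_s = KE_max:
V_s = KE_max/e = 4.1763 V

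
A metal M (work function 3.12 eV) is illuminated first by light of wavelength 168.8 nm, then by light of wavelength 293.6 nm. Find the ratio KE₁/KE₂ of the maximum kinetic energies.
3.8309

Using Einstein's equation: KE_max = hc/λ - φ

For λ₁ = 168.8 nm:
E₁ = hc/λ₁ = 7.3450 eV
KE₁ = E₁ - φ = 7.3450 - 3.12 = 4.2250 eV

For λ₂ = 293.6 nm:
E₂ = hc/λ₂ = 4.2229 eV
KE₂ = E₂ - φ = 4.2229 - 3.12 = 1.1029 eV

Ratio: KE₁/KE₂ = 4.2250/1.1029 = 3.8309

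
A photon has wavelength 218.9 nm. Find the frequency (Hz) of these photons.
1.3695e+15 Hz

Using the wave equation: c = fλ

Solving for frequency:
f = c/λ = (3×10⁸ m/s) / (218.9×10⁻⁹ m)
f = 1.3695e+15 Hz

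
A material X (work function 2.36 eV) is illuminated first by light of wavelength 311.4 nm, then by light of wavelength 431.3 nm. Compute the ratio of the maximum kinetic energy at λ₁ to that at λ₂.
3.1506

Using Einstein's equation: KE_max = hc/λ - φ

For λ₁ = 311.4 nm:
E₁ = hc/λ₁ = 3.9815 eV
KE₁ = E₁ - φ = 3.9815 - 2.36 = 1.6215 eV

For λ₂ = 431.3 nm:
E₂ = hc/λ₂ = 2.8747 eV
KE₂ = E₂ - φ = 2.8747 - 2.36 = 0.5147 eV

Ratio: KE₁/KE₂ = 1.6215/0.5147 = 3.1506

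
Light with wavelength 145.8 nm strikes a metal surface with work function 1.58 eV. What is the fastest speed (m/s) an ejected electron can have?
1.5606e+06 m/s

First, find the maximum kinetic energy:
E_photon = hc/λ = 8.5037 eV
KE_max = E_photon - φ = 8.5037 - 1.58 = 6.9237 eV

Convert to Joules: KE_max = 6.9237 × 1.602×10⁻¹⁹ J = 1.1093e-18 J

Then use KE = ½mv² to find velocity:
v = √(2·KE/m) = √(2 × 1.1093e-18 J / 9.109e-31 kg)
v = 1.5606e+06 m/s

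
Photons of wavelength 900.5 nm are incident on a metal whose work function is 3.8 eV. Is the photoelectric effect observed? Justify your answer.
No

For photoemission, the photon energy must exceed the work function.

Photon energy: E = hc/λ = 1.3768 eV
Work function: φ = 3.8 eV

Since E_photon (1.3768 eV) < φ (3.8 eV), photoemission will NOT occur.
The threshold wavelength is λ₀ = hc/φ = 326.3 nm.
Since 900.5 nm > 326.3 nm, the photons lack sufficient energy.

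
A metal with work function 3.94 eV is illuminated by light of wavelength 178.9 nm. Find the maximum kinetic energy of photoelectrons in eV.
2.9904 eV

Using Einstein's photoelectric equation: KE_max = hf - φ = hc/λ - φ

First, calculate the photon energy:
E_photon = hc/λ = (6.626×10⁻³⁴ J·s)(3×10⁸ m/s) / (178.9×10⁻⁹ m)
E_photon = 6.9304 eV

Then, the maximum kinetic energy:
KE_max = E_photon - φ = 6.9304 eV - 3.94 eV = 2.9904 eV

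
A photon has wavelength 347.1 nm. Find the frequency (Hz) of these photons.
8.6371e+14 Hz

Using the wave equation: c = fλ

Solving for frequency:
f = c/λ = (3×10⁸ m/s) / (347.1×10⁻⁹ m)
f = 8.6371e+14 Hz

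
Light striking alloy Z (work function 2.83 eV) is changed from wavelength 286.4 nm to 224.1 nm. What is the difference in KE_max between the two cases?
1.2035 eV

Using Einstein's equation: KE_max = hc/λ - φ

For λ₁ = 286.4 nm:
KE₁ = hc/λ₁ - φ = 4.3291 - 2.83 = 1.4991 eV

For λ₂ = 224.1 nm:
KE₂ = hc/λ₂ - φ = 5.5325 - 2.83 = 2.7025 eV

Change in KE:
ΔKE = KE₂ - KE₁ = 2.7025 - 1.4991 = 1.2035 eV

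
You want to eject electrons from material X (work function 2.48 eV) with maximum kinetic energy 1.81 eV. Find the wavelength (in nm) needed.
289.01 nm

From Einstein's equation: KE_max = hc/λ - φ

Rearranging for λ:
hc/λ = KE_max + φ
λ = hc/(KE_max + φ)

Required photon energy:
E_photon = KE_max + φ = 1.81 + 2.48 = 4.29 eV

Required wavelength:
λ = hc/E_photon = (6.626×10⁻³⁴)(3×10⁸) / (4.29 × 1.602×10⁻¹⁹)
λ = 289.01 nm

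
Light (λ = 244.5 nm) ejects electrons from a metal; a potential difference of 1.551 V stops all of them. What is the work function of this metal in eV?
3.52 eV

The stopping potential gives the maximum kinetic energy: KE_max = eV_s = 1.551 eV

From Einstein's photoelectric equation: KE_max = hc/λ - φ
Rearranging: φ = hc/λ - KE_max

Calculate photon energy:
E_photon = hc/λ = (6.626×10⁻³⁴ J·s)(3×10⁸ m/s) / (244.5×10⁻⁹ m) = 5.0709 eV

Therefore:
φ = 5.0709 - 1.551 = 3.52 eV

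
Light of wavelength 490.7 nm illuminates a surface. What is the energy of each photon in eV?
2.5267 eV

Using E = hf = hc/λ:

E = hc/λ = (6.626×10⁻³⁴ J·s)(3×10⁸ m/s) / (490.7×10⁻⁹ m)
E = 2.5267 eV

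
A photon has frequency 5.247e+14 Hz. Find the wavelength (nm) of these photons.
571.36 nm

Using the wave equation: c = fλ

Solving for wavelength:
λ = c/f = (3×10⁸ m/s) / (5.247e+14 Hz)
λ = 571.36 nm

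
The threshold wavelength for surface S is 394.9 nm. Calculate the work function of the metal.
3.14 eV

At the threshold wavelength, photon energy equals work function:
φ = hc/λ₀

Calculating:
φ = (6.626×10⁻³⁴ J·s)(3×10⁸ m/s) / (394.9×10⁻⁹ m)
φ = 3.14 eV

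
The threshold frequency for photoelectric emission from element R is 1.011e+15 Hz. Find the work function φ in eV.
4.18 eV

At the threshold frequency, photon energy equals work function:
φ = hf₀

Calculating:
φ = (6.626×10⁻³⁴ J·s)(1.011e+15 Hz)
φ = 4.18 eV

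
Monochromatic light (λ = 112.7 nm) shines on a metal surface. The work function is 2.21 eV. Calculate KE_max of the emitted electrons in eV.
8.7913 eV

Using Einstein's photoelectric equation: KE_max = hf - φ = hc/λ - φ

First, calculate the photon energy:
E_photon = hc/λ = (6.626×10⁻³⁴ J·s)(3×10⁸ m/s) / (112.7×10⁻⁹ m)
E_photon = 11.0013 eV

Then, the maximum kinetic energy:
KE_max = E_photon - φ = 11.0013 eV - 2.21 eV = 8.7913 eV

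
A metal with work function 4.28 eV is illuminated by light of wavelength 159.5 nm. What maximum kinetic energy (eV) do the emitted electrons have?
3.4933 eV

Using Einstein's photoelectric equation: KE_max = hf - φ = hc/λ - φ

First, calculate the photon energy:
E_photon = hc/λ = (6.626×10⁻³⁴ J·s)(3×10⁸ m/s) / (159.5×10⁻⁹ m)
E_photon = 7.7733 eV

Then, the maximum kinetic energy:
KE_max = E_photon - φ = 7.7733 eV - 4.28 eV = 3.4933 eV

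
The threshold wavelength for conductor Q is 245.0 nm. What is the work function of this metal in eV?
5.06 eV

At the threshold wavelength, photon energy equals work function:
φ = hc/λ₀

Calculating:
φ = (6.626×10⁻³⁴ J·s)(3×10⁸ m/s) / (245.0×10⁻⁹ m)
φ = 5.06 eV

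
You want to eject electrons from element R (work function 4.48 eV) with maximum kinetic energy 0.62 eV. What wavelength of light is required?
243.11 nm

From Einstein's equation: KE_max = hc/λ - φ

Rearranging for λ:
hc/λ = KE_max + φ
λ = hc/(KE_max + φ)

Required photon energy:
E_photon = KE_max + φ = 0.62 + 4.48 = 5.10 eV

Required wavelength:
λ = hc/E_photon = (6.626×10⁻³⁴)(3×10⁸) / (5.10 × 1.602×10⁻¹⁹)
λ = 243.11 nm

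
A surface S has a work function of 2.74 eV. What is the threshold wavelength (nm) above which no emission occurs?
452.50 nm

The threshold wavelength is when the photon energy equals the work function:
hc/λ₀ = φ

Solving for λ₀:
λ₀ = hc/φ = (6.626×10⁻³⁴ J·s)(3×10⁸ m/s) / (2.74 eV × 1.602×10⁻¹⁹ J/eV)
λ₀ = 452.50 nm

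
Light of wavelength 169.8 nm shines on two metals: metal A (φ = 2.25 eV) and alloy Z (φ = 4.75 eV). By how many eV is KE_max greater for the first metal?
2.5000 eV

Using KE_max = hc/λ - φ for each metal:

Photon energy: E = hc/λ = 7.3018 eV

For metal A (φ₁ = 2.25 eV):
KE₁ = E - φ₁ = 7.3018 - 2.25 = 5.0518 eV

For alloy Z (φ₂ = 4.75 eV):
KE₂ = E - φ₂ = 7.3018 - 4.75 = 2.5518 eV

Difference:
ΔKE = KE₁ - KE₂ = 5.0518 - 2.5518 = 2.5000 eV

Note: The difference equals the difference in work functions: 4.75 - 2.25 = 2.50 eV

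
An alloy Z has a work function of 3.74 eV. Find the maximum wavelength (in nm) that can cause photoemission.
331.51 nm

The threshold wavelength is when the photon energy equals the work function:
hc/λ₀ = φ

Solving for λ₀:
λ₀ = hc/φ = (6.626×10⁻³⁴ J·s)(3×10⁸ m/s) / (3.74 eV × 1.602×10⁻¹⁹ J/eV)
λ₀ = 331.51 nm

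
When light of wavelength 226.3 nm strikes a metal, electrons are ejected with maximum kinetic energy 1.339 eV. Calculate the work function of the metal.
4.14 eV

From Einstein's photoelectric equation: KE_max = hf - φ = hc/λ - φ

Rearranging for φ:
φ = hc/λ - KE_max

Calculate photon energy:
E_photon = hc/λ = 5.4788 eV

Therefore:
φ = 5.4788 - 1.339 = 4.14 eV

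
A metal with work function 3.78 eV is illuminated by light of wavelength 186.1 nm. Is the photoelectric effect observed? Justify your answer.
Yes

For photoemission, the photon energy must exceed the work function.

Photon energy: E = hc/λ = 6.6622 eV
Work function: φ = 3.78 eV

Since E_photon (6.6622 eV) > φ (3.78 eV), photoemission WILL occur.
The threshold wavelength is λ₀ = hc/φ = 328.0 nm.
Since 186.1 nm < 328.0 nm, the light has sufficient energy.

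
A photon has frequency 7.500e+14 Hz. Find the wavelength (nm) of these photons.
399.72 nm

Using the wave equation: c = fλ

Solving for wavelength:
λ = c/f = (3×10⁸ m/s) / (7.500e+14 Hz)
λ = 399.72 nm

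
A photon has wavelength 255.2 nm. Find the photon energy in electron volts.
4.8583 eV

Using E = hf = hc/λ:

E = hc/λ = (6.626×10⁻³⁴ J·s)(3×10⁸ m/s) / (255.2×10⁻⁹ m)
E = 4.8583 eV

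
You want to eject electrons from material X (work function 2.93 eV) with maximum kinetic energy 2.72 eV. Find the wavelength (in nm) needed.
219.44 nm

From Einstein's equation: KE_max = hc/λ - φ

Rearranging for λ:
hc/λ = KE_max + φ
λ = hc/(KE_max + φ)

Required photon energy:
E_photon = KE_max + φ = 2.72 + 2.93 = 5.65 eV

Required wavelength:
λ = hc/E_photon = (6.626×10⁻³⁴)(3×10⁸) / (5.65 × 1.602×10⁻¹⁹)
λ = 219.44 nm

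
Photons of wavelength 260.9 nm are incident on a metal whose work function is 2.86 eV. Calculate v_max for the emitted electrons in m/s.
8.1584e+05 m/s

First, find the maximum kinetic energy:
E_photon = hc/λ = 4.7522 eV
KE_max = E_photon - φ = 4.7522 - 2.86 = 1.8922 eV

Convert to Joules: KE_max = 1.8922 × 1.602×10⁻¹⁹ J = 3.0316e-19 J

Then use KE = ½mv² to find velocity:
v = √(2·KE/m) = √(2 × 3.0316e-19 J / 9.109e-31 kg)
v = 8.1584e+05 m/s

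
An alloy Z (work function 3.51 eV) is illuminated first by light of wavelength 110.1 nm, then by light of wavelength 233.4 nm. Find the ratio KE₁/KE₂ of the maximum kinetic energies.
4.3011

Using Einstein's equation: KE_max = hc/λ - φ

For λ₁ = 110.1 nm:
E₁ = hc/λ₁ = 11.2611 eV
KE₁ = E₁ - φ = 11.2611 - 3.51 = 7.7511 eV

For λ₂ = 233.4 nm:
E₂ = hc/λ₂ = 5.3121 eV
KE₂ = E₂ - φ = 5.3121 - 3.51 = 1.8021 eV

Ratio: KE₁/KE₂ = 7.7511/1.8021 = 4.3011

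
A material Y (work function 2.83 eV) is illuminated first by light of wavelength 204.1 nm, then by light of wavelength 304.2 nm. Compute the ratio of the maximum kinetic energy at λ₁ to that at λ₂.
2.6046

Using Einstein's equation: KE_max = hc/λ - φ

For λ₁ = 204.1 nm:
E₁ = hc/λ₁ = 6.0747 eV
KE₁ = E₁ - φ = 6.0747 - 2.83 = 3.2447 eV

For λ₂ = 304.2 nm:
E₂ = hc/λ₂ = 4.0757 eV
KE₂ = E₂ - φ = 4.0757 - 2.83 = 1.2457 eV

Ratio: KE₁/KE₂ = 3.2447/1.2457 = 2.6046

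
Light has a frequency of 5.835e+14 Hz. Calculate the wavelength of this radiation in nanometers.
513.78 nm

Using the wave equation: c = fλ

Solving for wavelength:
λ = c/f = (3×10⁸ m/s) / (5.835e+14 Hz)
λ = 513.78 nm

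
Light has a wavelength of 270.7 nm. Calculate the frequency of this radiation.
1.1075e+15 Hz

Using the wave equation: c = fλ

Solving for frequency:
f = c/λ = (3×10⁸ m/s) / (270.7×10⁻⁹ m)
f = 1.1075e+15 Hz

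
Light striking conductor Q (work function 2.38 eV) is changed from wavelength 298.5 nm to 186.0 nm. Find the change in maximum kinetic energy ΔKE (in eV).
2.5122 eV

Using Einstein's equation: KE_max = hc/λ - φ

For λ₁ = 298.5 nm:
KE₁ = hc/λ₁ - φ = 4.1536 - 2.38 = 1.7736 eV

For λ₂ = 186.0 nm:
KE₂ = hc/λ₂ - φ = 6.6658 - 2.38 = 4.2858 eV

Change in KE:
ΔKE = KE₂ - KE₁ = 4.2858 - 1.7736 = 2.5122 eV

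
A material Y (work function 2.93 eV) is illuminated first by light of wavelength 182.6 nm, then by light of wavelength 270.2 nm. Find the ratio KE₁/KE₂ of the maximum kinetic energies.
2.3272

Using Einstein's equation: KE_max = hc/λ - φ

For λ₁ = 182.6 nm:
E₁ = hc/λ₁ = 6.7899 eV
KE₁ = E₁ - φ = 6.7899 - 2.93 = 3.8599 eV

For λ₂ = 270.2 nm:
E₂ = hc/λ₂ = 4.5886 eV
KE₂ = E₂ - φ = 4.5886 - 2.93 = 1.6586 eV

Ratio: KE₁/KE₂ = 3.8599/1.6586 = 2.3272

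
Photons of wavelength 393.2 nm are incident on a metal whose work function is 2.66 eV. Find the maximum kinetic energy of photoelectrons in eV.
0.4932 eV

Using Einstein's photoelectric equation: KE_max = hf - φ = hc/λ - φ

First, calculate the photon energy:
E_photon = hc/λ = (6.626×10⁻³⁴ J·s)(3×10⁸ m/s) / (393.2×10⁻⁹ m)
E_photon = 3.1532 eV

Then, the maximum kinetic energy:
KE_max = E_photon - φ = 3.1532 eV - 2.66 eV = 0.4932 eV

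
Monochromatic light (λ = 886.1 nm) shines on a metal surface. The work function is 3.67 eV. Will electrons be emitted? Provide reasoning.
No

For photoemission, the photon energy must exceed the work function.

Photon energy: E = hc/λ = 1.3992 eV
Work function: φ = 3.67 eV

Since E_photon (1.3992 eV) < φ (3.67 eV), photoemission will NOT occur.
The threshold wavelength is λ₀ = hc/φ = 337.8 nm.
Since 886.1 nm > 337.8 nm, the photons lack sufficient energy.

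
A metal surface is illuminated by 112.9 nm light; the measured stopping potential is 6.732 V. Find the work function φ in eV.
4.25 eV

The stopping potential gives the maximum kinetic energy: KE_max = eV_s = 6.732 eV

From Einstein's photoelectric equation: KE_max = hc/λ - φ
Rearranging: φ = hc/λ - KE_max

Calculate photon energy:
E_photon = hc/λ = (6.626×10⁻³⁴ J·s)(3×10⁸ m/s) / (112.9×10⁻⁹ m) = 10.9818 eV

Therefore:
φ = 10.9818 - 6.732 = 4.25 eV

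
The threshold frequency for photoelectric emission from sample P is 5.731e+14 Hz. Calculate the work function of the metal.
2.37 eV

At the threshold frequency, photon energy equals work function:
φ = hf₀

Calculating:
φ = (6.626×10⁻³⁴ J·s)(5.731e+14 Hz)
φ = 2.37 eV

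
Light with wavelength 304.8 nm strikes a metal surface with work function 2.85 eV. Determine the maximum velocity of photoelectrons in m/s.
6.5449e+05 m/s

First, find the maximum kinetic energy:
E_photon = hc/λ = 4.0677 eV
KE_max = E_photon - φ = 4.0677 - 2.85 = 1.2177 eV

Convert to Joules: KE_max = 1.2177 × 1.602×10⁻¹⁹ J = 1.9510e-19 J

Then use KE = ½mv² to find velocity:
v = √(2·KE/m) = √(2 × 1.9510e-19 J / 9.109e-31 kg)
v = 6.5449e+05 m/s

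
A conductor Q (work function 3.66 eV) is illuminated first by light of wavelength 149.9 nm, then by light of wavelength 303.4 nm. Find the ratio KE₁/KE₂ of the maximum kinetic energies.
10.8117

Using Einstein's equation: KE_max = hc/λ - φ

For λ₁ = 149.9 nm:
E₁ = hc/λ₁ = 8.2711 eV
KE₁ = E₁ - φ = 8.2711 - 3.66 = 4.6111 eV

For λ₂ = 303.4 nm:
E₂ = hc/λ₂ = 4.0865 eV
KE₂ = E₂ - φ = 4.0865 - 3.66 = 0.4265 eV

Ratio: KE₁/KE₂ = 4.6111/0.4265 = 10.8117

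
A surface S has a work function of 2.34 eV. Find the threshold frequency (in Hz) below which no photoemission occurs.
5.6581e+14 Hz

The threshold frequency is when the photon energy equals the work function:
hf₀ = φ

Solving for f₀:
f₀ = φ/h = (2.34 eV × 1.602×10⁻¹⁹ J/eV) / (6.626×10⁻³⁴ J·s)
f₀ = 5.6581e+14 Hz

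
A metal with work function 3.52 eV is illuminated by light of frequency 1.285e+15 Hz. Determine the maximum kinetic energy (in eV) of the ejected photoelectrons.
1.7943 eV

Using Einstein's photoelectric equation: KE_max = hf - φ

First, calculate the photon energy:
E_photon = hf = (6.626×10⁻³⁴ J·s)(1.285e+15 Hz)
E_photon = 5.3143 eV

Then, the maximum kinetic energy:
KE_max = E_photon - φ = 5.3143 eV - 3.52 eV = 1.7943 eV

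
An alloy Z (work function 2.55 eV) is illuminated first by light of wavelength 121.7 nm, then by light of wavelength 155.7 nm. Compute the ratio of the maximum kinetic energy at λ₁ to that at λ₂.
1.4110

Using Einstein's equation: KE_max = hc/λ - φ

For λ₁ = 121.7 nm:
E₁ = hc/λ₁ = 10.1877 eV
KE₁ = E₁ - φ = 10.1877 - 2.55 = 7.6377 eV

For λ₂ = 155.7 nm:
E₂ = hc/λ₂ = 7.9630 eV
KE₂ = E₂ - φ = 7.9630 - 2.55 = 5.4130 eV

Ratio: KE₁/KE₂ = 7.6377/5.4130 = 1.4110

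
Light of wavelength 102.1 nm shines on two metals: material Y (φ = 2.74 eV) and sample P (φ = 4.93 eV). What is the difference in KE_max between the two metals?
2.1900 eV

Using KE_max = hc/λ - φ for each metal:

Photon energy: E = hc/λ = 12.1434 eV

For material Y (φ₁ = 2.74 eV):
KE₁ = E - φ₁ = 12.1434 - 2.74 = 9.4034 eV

For sample P (φ₂ = 4.93 eV):
KE₂ = E - φ₂ = 12.1434 - 4.93 = 7.2134 eV

Difference:
ΔKE = KE₁ - KE₂ = 9.4034 - 7.2134 = 2.1900 eV

Note: The difference equals the difference in work functions: 4.93 - 2.74 = 2.19 eV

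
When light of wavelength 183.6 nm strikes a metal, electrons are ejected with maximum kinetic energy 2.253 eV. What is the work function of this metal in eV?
4.50 eV

From Einstein's photoelectric equation: KE_max = hf - φ = hc/λ - φ

Rearranging for φ:
φ = hc/λ - KE_max

Calculate photon energy:
E_photon = hc/λ = 6.7530 eV

Therefore:
φ = 6.7530 - 2.253 = 4.50 eV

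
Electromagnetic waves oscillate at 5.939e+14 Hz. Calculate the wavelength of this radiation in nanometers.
504.79 nm

Using the wave equation: c = fλ

Solving for wavelength:
λ = c/f = (3×10⁸ m/s) / (5.939e+14 Hz)
λ = 504.79 nm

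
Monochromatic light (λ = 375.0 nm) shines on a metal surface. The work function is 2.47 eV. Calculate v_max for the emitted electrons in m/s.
5.4237e+05 m/s

First, find the maximum kinetic energy:
E_photon = hc/λ = 3.3062 eV
KE_max = E_photon - φ = 3.3062 - 2.47 = 0.8362 eV

Convert to Joules: KE_max = 0.8362 × 1.602×10⁻¹⁹ J = 1.3398e-19 J

Then use KE = ½mv² to find velocity:
v = √(2·KE/m) = √(2 × 1.3398e-19 J / 9.109e-31 kg)
v = 5.4237e+05 m/s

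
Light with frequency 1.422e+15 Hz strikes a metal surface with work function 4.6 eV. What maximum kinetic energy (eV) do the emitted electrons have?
1.2809 eV

Using Einstein's photoelectric equation: KE_max = hf - φ

First, calculate the photon energy:
E_photon = hf = (6.626×10⁻³⁴ J·s)(1.422e+15 Hz)
E_photon = 5.8809 eV

Then, the maximum kinetic energy:
KE_max = E_photon - φ = 5.8809 eV - 4.6 eV = 1.2809 eV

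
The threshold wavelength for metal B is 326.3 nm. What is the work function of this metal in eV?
3.80 eV

At the threshold wavelength, photon energy equals work function:
φ = hc/λ₀

Calculating:
φ = (6.626×10⁻³⁴ J·s)(3×10⁸ m/s) / (326.3×10⁻⁹ m)
φ = 3.80 eV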